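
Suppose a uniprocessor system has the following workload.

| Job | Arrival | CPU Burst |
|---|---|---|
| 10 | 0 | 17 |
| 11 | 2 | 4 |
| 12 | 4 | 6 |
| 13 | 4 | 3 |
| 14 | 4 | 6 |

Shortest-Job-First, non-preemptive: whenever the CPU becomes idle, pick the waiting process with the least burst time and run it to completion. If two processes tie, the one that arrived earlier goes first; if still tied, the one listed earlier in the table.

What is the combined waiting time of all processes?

77

Schedule: | 10 0-17 | 13 17-20 | 11 20-24 | 12 24-30 | 14 30-36 |
Completion: 10=17  11=24  12=30  13=20  14=36
Waiting = turnaround − burst: 10=0, 11=18, 12=20, 13=13, 14=26
Total waiting = 0 + 18 + 20 + 13 + 26 = 77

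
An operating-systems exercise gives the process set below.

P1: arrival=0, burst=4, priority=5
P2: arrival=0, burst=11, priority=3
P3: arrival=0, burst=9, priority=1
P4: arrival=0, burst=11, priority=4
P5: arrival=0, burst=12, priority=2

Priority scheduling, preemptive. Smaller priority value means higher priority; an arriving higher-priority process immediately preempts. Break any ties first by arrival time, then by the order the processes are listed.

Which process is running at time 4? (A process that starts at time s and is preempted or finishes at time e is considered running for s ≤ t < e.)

Gantt: | P3 0-9 | P5 9-21 | P2 21-32 | P4 32-43 | P1 43-47 |
Completion: P1=47  P2=32  P3=9  P4=43  P5=21

P3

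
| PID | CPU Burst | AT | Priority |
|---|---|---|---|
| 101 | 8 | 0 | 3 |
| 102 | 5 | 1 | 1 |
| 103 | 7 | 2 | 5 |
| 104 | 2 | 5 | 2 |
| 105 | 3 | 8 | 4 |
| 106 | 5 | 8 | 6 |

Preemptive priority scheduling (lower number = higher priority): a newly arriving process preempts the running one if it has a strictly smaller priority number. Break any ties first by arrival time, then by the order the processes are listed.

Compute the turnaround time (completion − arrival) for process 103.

23

Schedule: | 101 0-1 | 102 1-6 | 104 6-8 | 101 8-15 | 105 15-18 | 103 18-25 | 106 25-30 |
Completion: 101=15  102=6  103=25  104=8  105=18  106=30
Turnaround (C−A): 101=15  102=5  103=23  104=3  105=10  106=22
Turnaround(103) = completion − arrival = 25 − 2 = 23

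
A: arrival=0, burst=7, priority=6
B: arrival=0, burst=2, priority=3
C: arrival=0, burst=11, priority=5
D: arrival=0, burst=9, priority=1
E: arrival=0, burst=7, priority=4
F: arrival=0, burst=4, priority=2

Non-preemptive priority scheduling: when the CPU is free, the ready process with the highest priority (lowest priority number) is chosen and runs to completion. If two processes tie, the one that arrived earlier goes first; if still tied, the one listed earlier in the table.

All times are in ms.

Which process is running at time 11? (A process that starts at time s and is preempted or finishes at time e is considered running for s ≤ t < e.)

F

Timeline: | D 0-9 | F 9-13 | B 13-15 | E 15-22 | C 22-33 | A 33-40 |
Completion: A=40  B=15  C=33  D=9  E=22  F=13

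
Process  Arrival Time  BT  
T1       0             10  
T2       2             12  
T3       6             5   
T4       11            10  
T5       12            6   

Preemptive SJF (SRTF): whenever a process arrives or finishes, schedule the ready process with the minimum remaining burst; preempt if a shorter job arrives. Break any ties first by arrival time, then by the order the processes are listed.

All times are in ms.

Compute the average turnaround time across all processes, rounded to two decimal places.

17.80

Gantt: | T1 0-10 | T3 10-15 | T5 15-21 | T4 21-31 | T2 31-43 |
Completion: T1=10  T2=43  T3=15  T4=31  T5=21
Turnaround (C−A): T1=10  T2=41  T3=9  T4=20  T5=9
Turnaround times: T1=10, T2=41, T3=9, T4=20, T5=9
Average turnaround = (10+41+9+20+9) / 5 = 89/5 = 17.80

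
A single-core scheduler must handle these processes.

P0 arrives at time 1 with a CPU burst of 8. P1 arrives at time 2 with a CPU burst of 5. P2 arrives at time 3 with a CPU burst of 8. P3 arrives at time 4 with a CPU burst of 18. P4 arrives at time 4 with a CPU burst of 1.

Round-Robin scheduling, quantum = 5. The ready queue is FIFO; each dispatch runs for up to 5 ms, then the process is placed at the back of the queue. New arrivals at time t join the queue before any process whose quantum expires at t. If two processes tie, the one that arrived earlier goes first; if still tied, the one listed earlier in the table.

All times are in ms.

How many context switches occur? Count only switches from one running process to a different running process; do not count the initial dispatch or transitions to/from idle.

Timeline: | idle 0-1 | P0 1-6 | P1 6-11 | P2 11-16 | P3 16-21 | P4 21-22 | P0 22-25 | P2 25-28 | P3 28-41 |
Completion: P0=25  P1=11  P2=28  P3=41  P4=22
Turnaround (C−A): P0=24  P1=9  P2=25  P3=37  P4=18

7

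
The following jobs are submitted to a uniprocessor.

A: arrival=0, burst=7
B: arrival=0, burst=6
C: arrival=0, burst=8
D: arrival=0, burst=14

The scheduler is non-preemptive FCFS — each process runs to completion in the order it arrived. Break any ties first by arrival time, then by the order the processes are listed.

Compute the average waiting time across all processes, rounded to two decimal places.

10.25

Gantt: | A 0-7 | B 7-13 | C 13-21 | D 21-35 |
Completion: A=7  B=13  C=21  D=35
Turnaround (C−A): A=7  B=13  C=21  D=35
Waiting times: A=0, B=7, C=13, D=21
Average waiting = (0+7+13+21) / 4 = 41/4 = 10.25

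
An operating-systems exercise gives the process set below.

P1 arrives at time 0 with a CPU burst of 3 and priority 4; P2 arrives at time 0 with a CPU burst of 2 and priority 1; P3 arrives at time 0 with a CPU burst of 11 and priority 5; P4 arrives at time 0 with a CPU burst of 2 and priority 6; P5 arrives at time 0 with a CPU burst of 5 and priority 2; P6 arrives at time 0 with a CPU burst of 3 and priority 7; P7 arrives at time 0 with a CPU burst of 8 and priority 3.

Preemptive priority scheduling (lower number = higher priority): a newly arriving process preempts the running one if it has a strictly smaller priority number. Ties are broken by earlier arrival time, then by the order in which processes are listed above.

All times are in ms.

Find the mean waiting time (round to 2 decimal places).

Gantt: | P2 0-2 | P5 2-7 | P7 7-15 | P1 15-18 | P3 18-29 | P4 29-31 | P6 31-34 |
Completion: P1=18  P2=2  P3=29  P4=31  P5=7  P6=34  P7=15
Waiting times: P1=15, P2=0, P3=18, P4=29, P5=2, P6=31, P7=7
Average waiting = (15+0+18+29+2+31+7) / 7 = 102/7 = 14.57

14.57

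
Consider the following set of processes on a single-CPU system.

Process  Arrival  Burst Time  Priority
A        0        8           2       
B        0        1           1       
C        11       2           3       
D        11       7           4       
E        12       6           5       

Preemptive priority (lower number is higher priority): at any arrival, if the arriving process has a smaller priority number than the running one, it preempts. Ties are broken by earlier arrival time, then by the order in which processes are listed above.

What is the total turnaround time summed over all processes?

Timeline: | B 0-1 | A 1-9 | idle 9-11 | C 11-13 | D 13-20 | E 20-26 |
Completion: A=9  B=1  C=13  D=20  E=26
Turnaround = completion − arrival: A=9, B=1, C=2, D=9, E=14
Total turnaround = 9 + 1 + 2 + 9 + 14 = 35

35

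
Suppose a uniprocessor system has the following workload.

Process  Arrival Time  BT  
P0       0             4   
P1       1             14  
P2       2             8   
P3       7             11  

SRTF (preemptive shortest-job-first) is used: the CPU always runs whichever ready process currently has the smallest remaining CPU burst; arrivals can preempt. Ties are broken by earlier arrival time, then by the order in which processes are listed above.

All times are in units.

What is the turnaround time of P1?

Timeline: | P0 0-4 | P2 4-12 | P3 12-23 | P1 23-37 |
Completion: P0=4  P1=37  P2=12  P3=23
Turnaround (C−A): P0=4  P1=36  P2=10  P3=16
Turnaround(P1) = completion − arrival = 37 − 1 = 36

36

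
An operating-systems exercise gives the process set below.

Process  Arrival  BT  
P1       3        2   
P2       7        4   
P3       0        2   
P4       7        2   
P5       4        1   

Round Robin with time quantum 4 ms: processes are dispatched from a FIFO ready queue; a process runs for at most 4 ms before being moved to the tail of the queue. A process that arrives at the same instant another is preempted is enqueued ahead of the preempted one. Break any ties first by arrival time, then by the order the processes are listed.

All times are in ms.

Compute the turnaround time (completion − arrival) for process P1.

Schedule: | P3 0-2 | idle 2-3 | P1 3-5 | P5 5-6 | idle 6-7 | P2 7-11 | P4 11-13 |
Completion: P1=5  P2=11  P3=2  P4=13  P5=6
Turnaround (C−A): P1=2  P2=4  P3=2  P4=6  P5=2
Turnaround(P1) = completion − arrival = 5 − 3 = 2

2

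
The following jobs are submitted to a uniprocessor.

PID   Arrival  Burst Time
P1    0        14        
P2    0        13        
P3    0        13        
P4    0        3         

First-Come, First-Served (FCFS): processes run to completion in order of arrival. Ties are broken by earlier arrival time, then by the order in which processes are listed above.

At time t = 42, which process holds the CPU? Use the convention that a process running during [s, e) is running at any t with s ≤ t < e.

Gantt: | P1 0-14 | P2 14-27 | P3 27-40 | P4 40-43 |
Completion: P1=14  P2=27  P3=40  P4=43
Turnaround (C−A): P1=14  P2=27  P3=40  P4=43

P4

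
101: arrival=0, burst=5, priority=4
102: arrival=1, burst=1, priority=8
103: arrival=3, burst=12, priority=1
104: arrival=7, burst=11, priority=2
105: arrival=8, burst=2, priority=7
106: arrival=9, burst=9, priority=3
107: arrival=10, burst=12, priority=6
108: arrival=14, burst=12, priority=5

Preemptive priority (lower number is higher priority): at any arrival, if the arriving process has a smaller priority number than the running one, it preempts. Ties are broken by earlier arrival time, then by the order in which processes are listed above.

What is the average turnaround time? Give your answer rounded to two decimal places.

Timeline: | 101 0-3 | 103 3-15 | 104 15-26 | 106 26-35 | 101 35-37 | 108 37-49 | 107 49-61 | 105 61-63 | 102 63-64 |
Completion: 101=37  102=64  103=15  104=26  105=63  106=35  107=61  108=49
Turnaround times: 101=37, 102=63, 103=12, 104=19, 105=55, 106=26, 107=51, 108=35
Average turnaround = (37+63+12+19+55+26+51+35) / 8 = 298/8 = 37.25

37.25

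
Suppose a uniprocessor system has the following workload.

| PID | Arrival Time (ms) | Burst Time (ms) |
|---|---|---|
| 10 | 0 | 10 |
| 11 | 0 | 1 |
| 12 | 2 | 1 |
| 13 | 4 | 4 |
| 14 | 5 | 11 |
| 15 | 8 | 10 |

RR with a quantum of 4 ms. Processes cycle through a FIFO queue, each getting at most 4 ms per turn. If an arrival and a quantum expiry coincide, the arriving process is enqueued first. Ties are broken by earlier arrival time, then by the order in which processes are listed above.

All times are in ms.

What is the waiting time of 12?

3

Gantt: | 10 0-4 | 11 4-5 | 12 5-6 | 13 6-10 | 10 10-14 | 14 14-18 | 15 18-22 | 10 22-24 | 14 24-28 | 15 28-32 | 14 32-35 | 15 35-37 |
Completion: 10=24  11=5  12=6  13=10  14=35  15=37
Waiting(12) = turnaround − burst = 4 − 1 = 3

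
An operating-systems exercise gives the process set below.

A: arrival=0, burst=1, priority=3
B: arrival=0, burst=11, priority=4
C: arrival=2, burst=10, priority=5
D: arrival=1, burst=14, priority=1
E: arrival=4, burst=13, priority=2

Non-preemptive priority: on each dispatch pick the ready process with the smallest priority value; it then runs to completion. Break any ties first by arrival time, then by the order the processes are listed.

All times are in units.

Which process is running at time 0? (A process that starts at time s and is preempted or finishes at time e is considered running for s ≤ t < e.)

A

Schedule: | A 0-1 | D 1-15 | E 15-28 | B 28-39 | C 39-49 |
Completion: A=1  B=39  C=49  D=15  E=28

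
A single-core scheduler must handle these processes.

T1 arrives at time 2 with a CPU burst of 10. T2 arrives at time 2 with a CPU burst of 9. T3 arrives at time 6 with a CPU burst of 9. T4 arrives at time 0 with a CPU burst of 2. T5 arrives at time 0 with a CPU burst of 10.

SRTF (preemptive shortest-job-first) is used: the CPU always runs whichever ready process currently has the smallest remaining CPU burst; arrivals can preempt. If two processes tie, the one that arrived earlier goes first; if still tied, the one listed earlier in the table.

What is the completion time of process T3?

20

Gantt: | T4 0-2 | T2 2-11 | T3 11-20 | T5 20-30 | T1 30-40 |
Completion: T1=40  T2=11  T3=20  T4=2  T5=30
Turnaround (C−A): T1=38  T2=9  T3=14  T4=2  T5=30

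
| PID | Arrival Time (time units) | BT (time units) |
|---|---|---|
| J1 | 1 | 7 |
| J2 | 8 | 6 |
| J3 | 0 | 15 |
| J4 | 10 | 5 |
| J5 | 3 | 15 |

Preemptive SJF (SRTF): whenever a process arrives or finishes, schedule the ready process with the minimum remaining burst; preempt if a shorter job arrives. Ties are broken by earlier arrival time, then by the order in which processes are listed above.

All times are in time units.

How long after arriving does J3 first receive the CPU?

0

Schedule: | J3 0-1 | J1 1-8 | J2 8-14 | J4 14-19 | J3 19-33 | J5 33-48 |
Completion: J1=8  J2=14  J3=33  J4=19  J5=48
Turnaround (C−A): J1=7  J2=6  J3=33  J4=9  J5=45
Response(J3) = first start − arrival = 0 − 0 = 0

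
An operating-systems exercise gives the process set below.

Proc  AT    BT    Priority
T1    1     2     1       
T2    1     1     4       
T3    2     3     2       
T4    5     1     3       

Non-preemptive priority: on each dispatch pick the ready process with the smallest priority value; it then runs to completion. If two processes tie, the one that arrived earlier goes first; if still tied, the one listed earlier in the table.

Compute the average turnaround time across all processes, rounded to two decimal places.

3.75

Timeline: | idle 0-1 | T1 1-3 | T3 3-6 | T4 6-7 | T2 7-8 |
Completion: T1=3  T2=8  T3=6  T4=7
Turnaround times: T1=2, T2=7, T3=4, T4=2
Average turnaround = (2+7+4+2) / 4 = 15/4 = 3.75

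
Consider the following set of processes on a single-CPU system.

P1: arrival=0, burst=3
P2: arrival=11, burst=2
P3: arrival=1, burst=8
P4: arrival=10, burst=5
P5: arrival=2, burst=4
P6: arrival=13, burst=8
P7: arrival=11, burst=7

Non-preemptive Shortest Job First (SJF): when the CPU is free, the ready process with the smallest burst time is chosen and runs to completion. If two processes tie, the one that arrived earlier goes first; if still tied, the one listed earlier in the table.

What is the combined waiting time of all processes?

45

Schedule: | P1 0-3 | P5 3-7 | P3 7-15 | P2 15-17 | P4 17-22 | P7 22-29 | P6 29-37 |
Completion: P1=3  P2=17  P3=15  P4=22  P5=7  P6=37  P7=29
Turnaround (C−A): P1=3  P2=6  P3=14  P4=12  P5=5  P6=24  P7=18
Waiting = turnaround − burst: P1=0, P2=4, P3=6, P4=7, P5=1, P6=16, P7=11
Total waiting = 0 + 4 + 6 + 7 + 1 + 16 + 11 = 45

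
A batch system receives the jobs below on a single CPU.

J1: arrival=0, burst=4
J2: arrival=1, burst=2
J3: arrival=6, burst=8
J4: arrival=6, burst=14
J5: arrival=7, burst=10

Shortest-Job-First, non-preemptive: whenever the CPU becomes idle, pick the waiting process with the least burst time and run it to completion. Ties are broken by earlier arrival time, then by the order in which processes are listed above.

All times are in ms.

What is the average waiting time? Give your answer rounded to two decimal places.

Gantt: | J1 0-4 | J2 4-6 | J3 6-14 | J5 14-24 | J4 24-38 |
Completion: J1=4  J2=6  J3=14  J4=38  J5=24
Turnaround (C−A): J1=4  J2=5  J3=8  J4=32  J5=17
Waiting times: J1=0, J2=3, J3=0, J4=18, J5=7
Average waiting = (0+3+0+18+7) / 5 = 28/5 = 5.60

5.60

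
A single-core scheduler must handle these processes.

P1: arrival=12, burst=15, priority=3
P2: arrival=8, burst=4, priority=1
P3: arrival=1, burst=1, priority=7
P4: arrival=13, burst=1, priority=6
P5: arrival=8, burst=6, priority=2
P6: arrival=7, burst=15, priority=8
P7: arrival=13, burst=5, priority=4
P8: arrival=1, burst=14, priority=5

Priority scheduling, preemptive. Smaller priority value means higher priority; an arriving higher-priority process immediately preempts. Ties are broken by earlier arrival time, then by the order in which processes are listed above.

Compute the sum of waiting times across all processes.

Timeline: | idle 0-1 | P8 1-8 | P2 8-12 | P5 12-18 | P1 18-33 | P7 33-38 | P8 38-45 | P4 45-46 | P3 46-47 | P6 47-62 |
Completion: P1=33  P2=12  P3=47  P4=46  P5=18  P6=62  P7=38  P8=45
Turnaround (C−A): P1=21  P2=4  P3=46  P4=33  P5=10  P6=55  P7=25  P8=44
Waiting = turnaround − burst: P1=6, P2=0, P3=45, P4=32, P5=4, P6=40, P7=20, P8=30
Total waiting = 6 + 0 + 45 + 32 + 4 + 40 + 20 + 30 = 177

177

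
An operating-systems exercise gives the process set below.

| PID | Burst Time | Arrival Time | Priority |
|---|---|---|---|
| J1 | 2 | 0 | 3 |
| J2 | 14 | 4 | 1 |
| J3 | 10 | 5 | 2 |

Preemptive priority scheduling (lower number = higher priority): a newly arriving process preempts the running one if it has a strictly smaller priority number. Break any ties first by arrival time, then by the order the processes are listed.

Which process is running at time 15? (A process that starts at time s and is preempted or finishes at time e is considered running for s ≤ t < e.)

Schedule: | J1 0-2 | idle 2-4 | J2 4-18 | J3 18-28 |
Completion: J1=2  J2=18  J3=28
Turnaround (C−A): J1=2  J2=14  J3=23

J2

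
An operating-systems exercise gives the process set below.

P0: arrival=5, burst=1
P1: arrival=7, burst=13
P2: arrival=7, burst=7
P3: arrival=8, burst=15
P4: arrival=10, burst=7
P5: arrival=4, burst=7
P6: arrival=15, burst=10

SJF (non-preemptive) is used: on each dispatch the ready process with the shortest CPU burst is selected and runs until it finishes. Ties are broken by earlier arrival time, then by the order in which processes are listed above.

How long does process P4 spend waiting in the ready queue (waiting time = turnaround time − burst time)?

Timeline: | idle 0-4 | P5 4-11 | P0 11-12 | P2 12-19 | P4 19-26 | P6 26-36 | P1 36-49 | P3 49-64 |
Completion: P0=12  P1=49  P2=19  P3=64  P4=26  P5=11  P6=36
Turnaround (C−A): P0=7  P1=42  P2=12  P3=56  P4=16  P5=7  P6=21
Waiting(P4) = turnaround − burst = 16 − 7 = 9

9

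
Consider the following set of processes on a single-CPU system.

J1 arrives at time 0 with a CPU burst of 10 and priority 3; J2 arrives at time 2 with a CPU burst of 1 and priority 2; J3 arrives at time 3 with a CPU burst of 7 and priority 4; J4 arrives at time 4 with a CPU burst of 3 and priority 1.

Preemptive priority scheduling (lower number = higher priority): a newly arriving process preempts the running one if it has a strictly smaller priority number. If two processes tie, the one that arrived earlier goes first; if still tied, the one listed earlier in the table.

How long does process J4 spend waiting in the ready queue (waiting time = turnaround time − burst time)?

Timeline: | J1 0-2 | J2 2-3 | J1 3-4 | J4 4-7 | J1 7-14 | J3 14-21 |
Completion: J1=14  J2=3  J3=21  J4=7
Waiting(J4) = turnaround − burst = 3 − 3 = 0

0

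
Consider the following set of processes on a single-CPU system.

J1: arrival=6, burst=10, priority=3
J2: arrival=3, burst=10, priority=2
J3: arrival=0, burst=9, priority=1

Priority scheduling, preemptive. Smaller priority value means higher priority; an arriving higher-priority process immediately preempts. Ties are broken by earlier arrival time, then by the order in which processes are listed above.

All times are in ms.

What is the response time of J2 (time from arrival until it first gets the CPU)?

6

Timeline: | J3 0-9 | J2 9-19 | J1 19-29 |
Completion: J1=29  J2=19  J3=9
Response(J2) = first start − arrival = 9 − 3 = 6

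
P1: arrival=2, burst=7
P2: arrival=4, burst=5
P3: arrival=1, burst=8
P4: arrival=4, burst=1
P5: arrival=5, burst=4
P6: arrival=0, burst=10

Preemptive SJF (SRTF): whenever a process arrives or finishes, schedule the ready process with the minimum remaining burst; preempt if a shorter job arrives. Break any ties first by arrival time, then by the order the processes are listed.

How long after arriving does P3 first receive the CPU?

Timeline: | P6 0-1 | P3 1-4 | P4 4-5 | P5 5-9 | P3 9-14 | P2 14-19 | P1 19-26 | P6 26-35 |
Completion: P1=26  P2=19  P3=14  P4=5  P5=9  P6=35
Response(P3) = first start − arrival = 1 − 1 = 0

0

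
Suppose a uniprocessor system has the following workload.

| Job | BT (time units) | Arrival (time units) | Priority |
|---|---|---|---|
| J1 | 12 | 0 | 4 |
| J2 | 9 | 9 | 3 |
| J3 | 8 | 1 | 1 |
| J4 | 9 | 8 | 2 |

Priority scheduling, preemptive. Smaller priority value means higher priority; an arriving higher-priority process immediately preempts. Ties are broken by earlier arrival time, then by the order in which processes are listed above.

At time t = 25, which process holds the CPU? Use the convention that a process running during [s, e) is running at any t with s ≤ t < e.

J2

Schedule: | J1 0-1 | J3 1-9 | J4 9-18 | J2 18-27 | J1 27-38 |
Completion: J1=38  J2=27  J3=9  J4=18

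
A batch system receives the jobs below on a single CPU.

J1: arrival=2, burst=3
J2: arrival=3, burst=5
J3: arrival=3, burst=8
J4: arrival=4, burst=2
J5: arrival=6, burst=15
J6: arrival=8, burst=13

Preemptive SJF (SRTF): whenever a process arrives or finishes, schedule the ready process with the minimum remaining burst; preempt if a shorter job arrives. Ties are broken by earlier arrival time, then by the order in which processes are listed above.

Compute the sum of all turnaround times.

99

Schedule: | idle 0-2 | J1 2-5 | J4 5-7 | J2 7-12 | J3 12-20 | J6 20-33 | J5 33-48 |
Completion: J1=5  J2=12  J3=20  J4=7  J5=48  J6=33
Turnaround = completion − arrival: J1=3, J2=9, J3=17, J4=3, J5=42, J6=25
Total turnaround = 3 + 9 + 17 + 3 + 42 + 25 = 99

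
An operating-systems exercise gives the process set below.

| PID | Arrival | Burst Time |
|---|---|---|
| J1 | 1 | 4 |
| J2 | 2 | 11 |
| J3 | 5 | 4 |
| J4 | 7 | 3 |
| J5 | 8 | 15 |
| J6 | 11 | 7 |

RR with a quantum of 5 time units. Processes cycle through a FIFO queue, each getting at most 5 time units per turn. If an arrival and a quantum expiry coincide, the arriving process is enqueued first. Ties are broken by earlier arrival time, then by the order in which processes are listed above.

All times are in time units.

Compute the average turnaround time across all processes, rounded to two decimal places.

20.83

Timeline: | idle 0-1 | J1 1-5 | J2 5-10 | J3 10-14 | J4 14-17 | J5 17-22 | J2 22-27 | J6 27-32 | J5 32-37 | J2 37-38 | J6 38-40 | J5 40-45 |
Completion: J1=5  J2=38  J3=14  J4=17  J5=45  J6=40
Turnaround times: J1=4, J2=36, J3=9, J4=10, J5=37, J6=29
Average turnaround = (4+36+9+10+37+29) / 6 = 125/6 = 20.83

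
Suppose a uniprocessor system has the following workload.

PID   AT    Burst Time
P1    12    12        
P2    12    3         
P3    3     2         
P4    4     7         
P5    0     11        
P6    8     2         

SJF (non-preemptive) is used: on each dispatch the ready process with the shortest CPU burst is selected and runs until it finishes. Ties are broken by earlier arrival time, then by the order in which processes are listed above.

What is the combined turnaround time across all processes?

80

Gantt: | P5 0-11 | P3 11-13 | P6 13-15 | P2 15-18 | P4 18-25 | P1 25-37 |
Completion: P1=37  P2=18  P3=13  P4=25  P5=11  P6=15
Turnaround (C−A): P1=25  P2=6  P3=10  P4=21  P5=11  P6=7
Turnaround = completion − arrival: P1=25, P2=6, P3=10, P4=21, P5=11, P6=7
Total turnaround = 25 + 6 + 10 + 21 + 11 + 7 = 80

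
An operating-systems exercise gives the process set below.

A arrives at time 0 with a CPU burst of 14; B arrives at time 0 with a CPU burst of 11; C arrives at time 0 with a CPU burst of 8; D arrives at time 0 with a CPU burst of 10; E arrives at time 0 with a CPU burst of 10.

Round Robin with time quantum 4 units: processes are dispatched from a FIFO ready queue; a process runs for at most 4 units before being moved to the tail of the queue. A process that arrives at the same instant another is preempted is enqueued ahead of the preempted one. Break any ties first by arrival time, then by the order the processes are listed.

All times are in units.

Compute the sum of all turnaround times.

Timeline: | A 0-4 | B 4-8 | C 8-12 | D 12-16 | E 16-20 | A 20-24 | B 24-28 | C 28-32 | D 32-36 | E 36-40 | A 40-44 | B 44-47 | D 47-49 | E 49-51 | A 51-53 |
Completion: A=53  B=47  C=32  D=49  E=51
Turnaround = completion − arrival: A=53, B=47, C=32, D=49, E=51
Total turnaround = 53 + 47 + 32 + 49 + 51 = 232

232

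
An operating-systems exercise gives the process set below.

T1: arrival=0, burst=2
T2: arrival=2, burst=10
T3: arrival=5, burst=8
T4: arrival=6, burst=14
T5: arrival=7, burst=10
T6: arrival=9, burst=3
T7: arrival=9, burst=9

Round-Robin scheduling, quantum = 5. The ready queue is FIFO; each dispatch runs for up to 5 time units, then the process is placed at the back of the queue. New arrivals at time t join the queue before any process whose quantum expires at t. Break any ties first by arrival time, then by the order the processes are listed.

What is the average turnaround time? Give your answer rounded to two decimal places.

30.71

Gantt: | T1 0-2 | T2 2-7 | T3 7-12 | T4 12-17 | T5 17-22 | T2 22-27 | T6 27-30 | T7 30-35 | T3 35-38 | T4 38-43 | T5 43-48 | T7 48-52 | T4 52-56 |
Completion: T1=2  T2=27  T3=38  T4=56  T5=48  T6=30  T7=52
Turnaround (C−A): T1=2  T2=25  T3=33  T4=50  T5=41  T6=21  T7=43
Turnaround times: T1=2, T2=25, T3=33, T4=50, T5=41, T6=21, T7=43
Average turnaround = (2+25+33+50+41+21+43) / 7 = 215/7 = 30.71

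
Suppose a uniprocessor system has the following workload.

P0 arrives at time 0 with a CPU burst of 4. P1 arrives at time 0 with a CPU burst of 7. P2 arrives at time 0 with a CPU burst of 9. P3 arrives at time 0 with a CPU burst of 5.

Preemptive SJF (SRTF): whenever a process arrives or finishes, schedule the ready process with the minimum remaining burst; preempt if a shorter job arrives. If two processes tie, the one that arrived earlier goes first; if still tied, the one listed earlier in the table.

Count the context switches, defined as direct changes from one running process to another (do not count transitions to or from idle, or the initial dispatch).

Gantt: | P0 0-4 | P3 4-9 | P1 9-16 | P2 16-25 |
Completion: P0=4  P1=16  P2=25  P3=9

3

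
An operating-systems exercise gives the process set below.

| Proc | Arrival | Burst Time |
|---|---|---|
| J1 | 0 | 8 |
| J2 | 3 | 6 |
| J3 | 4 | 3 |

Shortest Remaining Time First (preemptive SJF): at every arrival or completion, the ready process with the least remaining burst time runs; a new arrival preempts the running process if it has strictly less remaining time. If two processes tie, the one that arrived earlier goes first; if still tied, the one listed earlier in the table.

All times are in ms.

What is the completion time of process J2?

17

Gantt: | J1 0-4 | J3 4-7 | J1 7-11 | J2 11-17 |
Completion: J1=11  J2=17  J3=7
Turnaround (C−A): J1=11  J2=14  J3=3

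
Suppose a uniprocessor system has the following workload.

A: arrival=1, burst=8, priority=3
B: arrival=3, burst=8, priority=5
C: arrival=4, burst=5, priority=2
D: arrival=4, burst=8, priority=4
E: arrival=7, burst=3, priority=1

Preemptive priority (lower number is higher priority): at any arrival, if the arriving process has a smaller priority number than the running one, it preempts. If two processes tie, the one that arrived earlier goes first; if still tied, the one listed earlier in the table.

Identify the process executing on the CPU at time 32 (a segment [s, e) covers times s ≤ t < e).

Timeline: | idle 0-1 | A 1-4 | C 4-7 | E 7-10 | C 10-12 | A 12-17 | D 17-25 | B 25-33 |
Completion: A=17  B=33  C=12  D=25  E=10

B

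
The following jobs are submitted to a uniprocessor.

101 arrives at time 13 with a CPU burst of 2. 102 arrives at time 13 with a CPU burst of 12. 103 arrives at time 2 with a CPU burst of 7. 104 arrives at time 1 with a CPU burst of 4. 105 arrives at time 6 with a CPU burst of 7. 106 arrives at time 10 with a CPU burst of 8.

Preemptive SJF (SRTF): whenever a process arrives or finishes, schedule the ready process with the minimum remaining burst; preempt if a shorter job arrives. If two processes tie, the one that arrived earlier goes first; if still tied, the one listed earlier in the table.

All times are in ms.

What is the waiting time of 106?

11

Schedule: | idle 0-1 | 104 1-5 | 103 5-12 | 105 12-13 | 101 13-15 | 105 15-21 | 106 21-29 | 102 29-41 |
Completion: 101=15  102=41  103=12  104=5  105=21  106=29
Turnaround (C−A): 101=2  102=28  103=10  104=4  105=15  106=19
Waiting(106) = turnaround − burst = 19 − 8 = 11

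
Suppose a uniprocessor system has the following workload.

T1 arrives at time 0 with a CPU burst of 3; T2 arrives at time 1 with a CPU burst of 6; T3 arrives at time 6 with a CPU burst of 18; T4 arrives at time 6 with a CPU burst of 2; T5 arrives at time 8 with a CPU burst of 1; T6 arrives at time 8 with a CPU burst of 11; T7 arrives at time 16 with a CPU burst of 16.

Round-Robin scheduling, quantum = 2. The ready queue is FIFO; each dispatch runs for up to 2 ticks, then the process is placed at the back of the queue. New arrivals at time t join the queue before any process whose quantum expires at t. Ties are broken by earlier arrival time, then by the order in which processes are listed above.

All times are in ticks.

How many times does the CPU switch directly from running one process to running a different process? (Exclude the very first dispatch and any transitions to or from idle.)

Timeline: | T1 0-2 | T2 2-4 | T1 4-5 | T2 5-7 | T3 7-9 | T4 9-11 | T2 11-13 | T5 13-14 | T6 14-16 | T3 16-18 | T7 18-20 | T6 20-22 | T3 22-24 | T7 24-26 | T6 26-28 | T3 28-30 | T7 30-32 | T6 32-34 | T3 34-36 | T7 36-38 | T6 38-40 | T3 40-42 | T7 42-44 | T6 44-45 | T3 45-47 | T7 47-49 | T3 49-51 | T7 51-53 | T3 53-55 | T7 55-57 |
Completion: T1=5  T2=13  T3=55  T4=11  T5=14  T6=45  T7=57
Turnaround (C−A): T1=5  T2=12  T3=49  T4=5  T5=6  T6=37  T7=41

29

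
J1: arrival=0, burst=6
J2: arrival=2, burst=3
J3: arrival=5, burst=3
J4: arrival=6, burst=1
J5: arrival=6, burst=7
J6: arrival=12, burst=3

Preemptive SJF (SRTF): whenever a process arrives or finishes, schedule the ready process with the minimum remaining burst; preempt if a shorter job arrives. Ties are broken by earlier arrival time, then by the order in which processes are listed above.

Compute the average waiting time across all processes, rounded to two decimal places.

3.17

Timeline: | J1 0-2 | J2 2-5 | J3 5-6 | J4 6-7 | J3 7-9 | J1 9-13 | J6 13-16 | J5 16-23 |
Completion: J1=13  J2=5  J3=9  J4=7  J5=23  J6=16
Waiting times: J1=7, J2=0, J3=1, J4=0, J5=10, J6=1
Average waiting = (7+0+1+0+10+1) / 6 = 19/6 = 3.17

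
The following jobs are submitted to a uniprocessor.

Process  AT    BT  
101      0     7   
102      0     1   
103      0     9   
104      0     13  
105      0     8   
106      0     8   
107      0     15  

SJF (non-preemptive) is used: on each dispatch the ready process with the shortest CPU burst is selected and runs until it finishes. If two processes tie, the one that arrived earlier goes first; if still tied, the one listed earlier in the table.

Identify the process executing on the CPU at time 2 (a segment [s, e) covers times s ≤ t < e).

101

Gantt: | 102 0-1 | 101 1-8 | 105 8-16 | 106 16-24 | 103 24-33 | 104 33-46 | 107 46-61 |
Completion: 101=8  102=1  103=33  104=46  105=16  106=24  107=61
Turnaround (C−A): 101=8  102=1  103=33  104=46  105=16  106=24  107=61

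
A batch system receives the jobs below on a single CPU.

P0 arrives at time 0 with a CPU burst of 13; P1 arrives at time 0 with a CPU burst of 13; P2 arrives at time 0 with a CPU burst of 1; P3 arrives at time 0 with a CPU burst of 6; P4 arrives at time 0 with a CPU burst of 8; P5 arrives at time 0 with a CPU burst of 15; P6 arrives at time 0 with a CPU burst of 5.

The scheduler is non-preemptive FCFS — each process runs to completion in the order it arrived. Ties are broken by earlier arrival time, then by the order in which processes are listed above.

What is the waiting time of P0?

Gantt: | P0 0-13 | P1 13-26 | P2 26-27 | P3 27-33 | P4 33-41 | P5 41-56 | P6 56-61 |
Completion: P0=13  P1=26  P2=27  P3=33  P4=41  P5=56  P6=61
Turnaround (C−A): P0=13  P1=26  P2=27  P3=33  P4=41  P5=56  P6=61
Waiting(P0) = turnaround − burst = 13 − 13 = 0

0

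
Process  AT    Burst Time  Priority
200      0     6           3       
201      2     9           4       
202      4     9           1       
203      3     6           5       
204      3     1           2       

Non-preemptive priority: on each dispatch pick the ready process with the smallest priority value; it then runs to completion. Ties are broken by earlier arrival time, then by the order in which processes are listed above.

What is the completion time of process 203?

31

Gantt: | 200 0-6 | 202 6-15 | 204 15-16 | 201 16-25 | 203 25-31 |
Completion: 200=6  201=25  202=15  203=31  204=16
Turnaround (C−A): 200=6  201=23  202=11  203=28  204=13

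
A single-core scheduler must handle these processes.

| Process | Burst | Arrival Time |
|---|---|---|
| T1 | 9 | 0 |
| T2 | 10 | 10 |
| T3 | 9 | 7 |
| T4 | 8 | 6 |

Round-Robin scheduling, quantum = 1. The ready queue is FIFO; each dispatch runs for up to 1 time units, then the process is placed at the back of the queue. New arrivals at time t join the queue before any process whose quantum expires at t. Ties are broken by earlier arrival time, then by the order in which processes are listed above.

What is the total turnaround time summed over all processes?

91

Schedule: | T1 0-6 | T4 6-7 | T1 7-8 | T3 8-9 | T4 9-10 | T1 10-11 | T3 11-12 | T2 12-13 | T4 13-14 | T1 14-15 | T3 15-16 | T2 16-17 | T4 17-18 | T3 18-19 | T2 19-20 | T4 20-21 | T3 21-22 | T2 22-23 | T4 23-24 | T3 24-25 | T2 25-26 | T4 26-27 | T3 27-28 | T2 28-29 | T4 29-30 | T3 30-31 | T2 31-32 | T3 32-33 | T2 33-36 |
Completion: T1=15  T2=36  T3=33  T4=30
Turnaround = completion − arrival: T1=15, T2=26, T3=26, T4=24
Total turnaround = 15 + 26 + 26 + 24 = 91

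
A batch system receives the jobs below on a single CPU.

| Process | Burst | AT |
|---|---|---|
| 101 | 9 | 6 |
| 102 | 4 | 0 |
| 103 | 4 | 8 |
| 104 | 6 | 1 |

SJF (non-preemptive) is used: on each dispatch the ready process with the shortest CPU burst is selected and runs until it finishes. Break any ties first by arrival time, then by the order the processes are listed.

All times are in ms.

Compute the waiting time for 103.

Timeline: | 102 0-4 | 104 4-10 | 103 10-14 | 101 14-23 |
Completion: 101=23  102=4  103=14  104=10
Waiting(103) = turnaround − burst = 6 − 4 = 2

2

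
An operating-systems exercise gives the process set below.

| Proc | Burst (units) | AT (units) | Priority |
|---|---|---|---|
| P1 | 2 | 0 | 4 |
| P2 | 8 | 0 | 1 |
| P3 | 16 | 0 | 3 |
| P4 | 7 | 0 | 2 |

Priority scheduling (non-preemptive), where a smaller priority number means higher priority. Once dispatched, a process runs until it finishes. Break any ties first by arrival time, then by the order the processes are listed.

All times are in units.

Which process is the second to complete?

Timeline: | P2 0-8 | P4 8-15 | P3 15-31 | P1 31-33 |
Completion: P1=33  P2=8  P3=31  P4=15
Turnaround (C−A): P1=33  P2=8  P3=31  P4=15
Finish order: P2 → P4 → P3 → P1

P4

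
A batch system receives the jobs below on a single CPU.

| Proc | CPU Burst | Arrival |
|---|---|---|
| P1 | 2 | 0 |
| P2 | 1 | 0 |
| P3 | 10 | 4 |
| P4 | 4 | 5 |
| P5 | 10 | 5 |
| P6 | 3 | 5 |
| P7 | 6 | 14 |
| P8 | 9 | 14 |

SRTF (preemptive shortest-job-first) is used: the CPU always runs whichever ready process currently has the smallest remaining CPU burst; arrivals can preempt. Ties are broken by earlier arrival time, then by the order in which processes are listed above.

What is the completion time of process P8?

36

Gantt: | P2 0-1 | P1 1-3 | idle 3-4 | P3 4-5 | P6 5-8 | P4 8-12 | P3 12-14 | P7 14-20 | P3 20-27 | P8 27-36 | P5 36-46 |
Completion: P1=3  P2=1  P3=27  P4=12  P5=46  P6=8  P7=20  P8=36
Turnaround (C−A): P1=3  P2=1  P3=23  P4=7  P5=41  P6=3  P7=6  P8=22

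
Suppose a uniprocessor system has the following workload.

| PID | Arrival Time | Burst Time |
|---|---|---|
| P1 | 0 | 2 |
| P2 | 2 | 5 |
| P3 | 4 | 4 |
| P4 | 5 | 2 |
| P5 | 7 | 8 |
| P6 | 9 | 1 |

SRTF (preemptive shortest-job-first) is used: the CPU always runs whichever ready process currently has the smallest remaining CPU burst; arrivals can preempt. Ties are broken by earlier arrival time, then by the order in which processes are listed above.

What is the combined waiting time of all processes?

15

Schedule: | P1 0-2 | P2 2-7 | P4 7-9 | P6 9-10 | P3 10-14 | P5 14-22 |
Completion: P1=2  P2=7  P3=14  P4=9  P5=22  P6=10
Turnaround (C−A): P1=2  P2=5  P3=10  P4=4  P5=15  P6=1
Waiting = turnaround − burst: P1=0, P2=0, P3=6, P4=2, P5=7, P6=0
Total waiting = 0 + 0 + 6 + 2 + 7 + 0 = 15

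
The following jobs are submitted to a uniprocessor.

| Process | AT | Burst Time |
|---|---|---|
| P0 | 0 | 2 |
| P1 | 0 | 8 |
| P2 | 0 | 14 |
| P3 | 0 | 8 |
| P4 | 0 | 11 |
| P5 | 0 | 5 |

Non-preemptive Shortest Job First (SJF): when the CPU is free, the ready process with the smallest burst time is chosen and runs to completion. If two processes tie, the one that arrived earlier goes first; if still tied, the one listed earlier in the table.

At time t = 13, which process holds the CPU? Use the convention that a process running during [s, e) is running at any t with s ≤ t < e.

P1

Timeline: | P0 0-2 | P5 2-7 | P1 7-15 | P3 15-23 | P4 23-34 | P2 34-48 |
Completion: P0=2  P1=15  P2=48  P3=23  P4=34  P5=7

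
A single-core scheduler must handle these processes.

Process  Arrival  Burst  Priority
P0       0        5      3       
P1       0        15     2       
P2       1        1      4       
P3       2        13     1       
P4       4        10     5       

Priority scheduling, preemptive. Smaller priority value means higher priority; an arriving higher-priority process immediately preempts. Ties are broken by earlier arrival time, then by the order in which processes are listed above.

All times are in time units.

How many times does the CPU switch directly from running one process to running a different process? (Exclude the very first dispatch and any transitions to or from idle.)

Schedule: | P1 0-2 | P3 2-15 | P1 15-28 | P0 28-33 | P2 33-34 | P4 34-44 |
Completion: P0=33  P1=28  P2=34  P3=15  P4=44

5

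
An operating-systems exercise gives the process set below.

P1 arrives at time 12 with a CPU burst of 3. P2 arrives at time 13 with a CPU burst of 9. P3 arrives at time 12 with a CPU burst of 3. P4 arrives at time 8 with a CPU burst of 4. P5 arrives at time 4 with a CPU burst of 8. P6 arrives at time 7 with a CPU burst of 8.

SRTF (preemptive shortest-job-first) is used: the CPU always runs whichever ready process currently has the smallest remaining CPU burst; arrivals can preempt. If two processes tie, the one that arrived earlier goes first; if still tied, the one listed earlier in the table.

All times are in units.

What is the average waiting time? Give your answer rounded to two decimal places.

Schedule: | idle 0-4 | P5 4-12 | P1 12-15 | P3 15-18 | P4 18-22 | P6 22-30 | P2 30-39 |
Completion: P1=15  P2=39  P3=18  P4=22  P5=12  P6=30
Turnaround (C−A): P1=3  P2=26  P3=6  P4=14  P5=8  P6=23
Waiting times: P1=0, P2=17, P3=3, P4=10, P5=0, P6=15
Average waiting = (0+17+3+10+0+15) / 6 = 45/6 = 7.50

7.50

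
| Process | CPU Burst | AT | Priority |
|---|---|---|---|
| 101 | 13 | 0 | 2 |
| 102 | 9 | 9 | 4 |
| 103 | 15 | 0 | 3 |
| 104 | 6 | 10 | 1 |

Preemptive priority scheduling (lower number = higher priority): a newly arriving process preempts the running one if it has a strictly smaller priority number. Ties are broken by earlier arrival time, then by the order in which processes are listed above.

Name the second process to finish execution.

101

Timeline: | 101 0-10 | 104 10-16 | 101 16-19 | 103 19-34 | 102 34-43 |
Completion: 101=19  102=43  103=34  104=16
Finish order: 104 → 101 → 103 → 102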